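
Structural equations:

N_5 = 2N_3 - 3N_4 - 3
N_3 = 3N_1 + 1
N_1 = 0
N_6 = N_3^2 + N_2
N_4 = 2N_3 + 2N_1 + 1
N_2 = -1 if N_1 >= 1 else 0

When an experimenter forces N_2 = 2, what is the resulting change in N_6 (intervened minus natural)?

2

Under do(N_2=2), the mechanism N_2 = -1 if N_1 >= 1 else 0 is discarded; N_2 is fixed at 2.
N_3 = 3N_1 + 1  [with N_1=0]  = 1
N_6 = N_3^2 + N_2  [with N_3=1, N_2=2]  = 3
Without intervention: N_2 = -1 if N_1 >= 1 else 0  [with N_1=0]  = 0; N_3 = 3N_1 + 1  [with N_1=0]  = 1; N_6 = N_3^2 + N_2  [with N_3=1, N_2=0]  = 1.
Change = 3 − 1 = 2.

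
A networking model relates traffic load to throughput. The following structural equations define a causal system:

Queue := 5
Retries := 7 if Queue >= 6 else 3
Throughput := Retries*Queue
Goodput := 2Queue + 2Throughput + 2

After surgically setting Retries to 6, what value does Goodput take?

72

Under do(Retries=6), the mechanism Retries := 7 if Queue >= 6 else 3 is discarded; Retries is fixed at 6.
Throughput = Retries*Queue  [with Retries=6, Queue=5]  = 30
Goodput = 2Queue + 2Throughput + 2  [with Queue=5, Throughput=30]  = 72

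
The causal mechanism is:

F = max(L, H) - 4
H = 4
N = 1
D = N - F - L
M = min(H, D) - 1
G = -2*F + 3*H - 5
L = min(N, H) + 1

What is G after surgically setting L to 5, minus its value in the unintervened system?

-2

The intervention breaks the incoming arrows to L: L = min(N, H) + 1 no longer applies, and L = 5.
F = max(L, H) - 4  [with L=5, H=4]  = 1
G = -2*F + 3*H - 5  [with F=1, H=4]  = 5
Without intervention: L = min(N, H) + 1  [with N=1, H=4]  = 2; F = max(L, H) - 4  [with L=2, H=4]  = 0; G = -2*F + 3*H - 5  [with F=0, H=4]  = 7.
Change = 5 − 7 = -2.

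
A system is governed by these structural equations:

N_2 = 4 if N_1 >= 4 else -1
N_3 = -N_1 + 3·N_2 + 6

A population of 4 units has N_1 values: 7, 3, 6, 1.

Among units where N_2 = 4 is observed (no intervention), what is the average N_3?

Conditioning on N_2=4 selects the 2 unit(s) with N_1 ∈ {7, 6}. Their N_3 values: 11, 12. Mean = 11.5.

11.5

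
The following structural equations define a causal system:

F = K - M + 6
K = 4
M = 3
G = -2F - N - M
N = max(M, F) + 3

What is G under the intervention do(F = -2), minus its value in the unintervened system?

22

do(F=-2) replaces the equation F = K - M + 6 with the constant F = -2.
N = max(M, F) + 3  [with M=3, F=-2]  = 6
G = -2F - N - M  [with F=-2, N=6, M=3]  = -5
Without intervention: F = K - M + 6  [with K=4, M=3]  = 7; N = max(M, F) + 3  [with M=3, F=7]  = 10; G = -2F - N - M  [with F=7, N=10, M=3]  = -27.
Change = -5 − (-27) = 22.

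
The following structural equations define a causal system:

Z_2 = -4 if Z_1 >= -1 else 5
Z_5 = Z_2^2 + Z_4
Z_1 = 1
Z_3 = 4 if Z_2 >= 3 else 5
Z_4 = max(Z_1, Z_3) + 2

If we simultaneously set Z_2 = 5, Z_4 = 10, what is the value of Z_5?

Setting Z_2 = 5, Z_4 = 10 by intervention discards those variables' equations.
Z_5 = Z_2^2 + Z_4  [with Z_2=5, Z_4=10]  = 35

35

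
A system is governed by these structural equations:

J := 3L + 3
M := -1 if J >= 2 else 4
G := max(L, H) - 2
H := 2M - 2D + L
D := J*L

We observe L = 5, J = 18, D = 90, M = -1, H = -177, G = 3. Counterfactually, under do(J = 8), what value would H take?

do(J=8) replaces the equation J := 3L + 3 with the constant J = 8.
D = J*L  [with J=8, L=5]  = 40
M = -1 if J >= 2 else 4  [with J=8]  = -1
H = 2M - 2D + L  [with M=-1, D=40, L=5]  = -77

-77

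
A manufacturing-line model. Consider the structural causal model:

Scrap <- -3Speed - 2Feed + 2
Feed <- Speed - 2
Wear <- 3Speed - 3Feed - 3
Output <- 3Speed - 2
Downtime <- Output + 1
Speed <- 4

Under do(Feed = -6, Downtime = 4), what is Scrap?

2

The joint intervention fixes Feed = -6, Downtime = 4, removing each variable's own equation.
Scrap = -3Speed - 2Feed + 2  [with Speed=4, Feed=-6]  = 2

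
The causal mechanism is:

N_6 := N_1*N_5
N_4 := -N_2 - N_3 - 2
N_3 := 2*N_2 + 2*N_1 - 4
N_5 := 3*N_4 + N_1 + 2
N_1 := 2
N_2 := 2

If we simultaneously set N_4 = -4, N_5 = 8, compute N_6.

16

The joint intervention fixes N_4 = -4, N_5 = 8, removing each variable's own equation.
N_6 = N_1*N_5  [with N_1=2, N_5=8]  = 16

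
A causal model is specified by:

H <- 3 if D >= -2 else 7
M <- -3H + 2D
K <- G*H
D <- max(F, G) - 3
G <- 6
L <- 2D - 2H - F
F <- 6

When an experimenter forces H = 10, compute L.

-20

The intervention breaks the incoming arrows to H: H <- 3 if D >= -2 else 7 no longer applies, and H = 10.
D = max(F, G) - 3  [with F=6, G=6]  = 3
L = 2D - 2H - F  [with D=3, H=10, F=6]  = -20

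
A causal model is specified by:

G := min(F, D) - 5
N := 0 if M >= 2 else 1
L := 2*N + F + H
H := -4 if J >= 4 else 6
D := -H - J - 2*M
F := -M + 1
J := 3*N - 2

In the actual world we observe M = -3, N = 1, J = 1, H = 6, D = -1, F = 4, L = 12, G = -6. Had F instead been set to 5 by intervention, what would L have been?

13

Intervening sets F = 5 and removes its equation (F := -M + 1).
N = 0 if M >= 2 else 1  [with M=-3]  = 1
J = 3*N - 2  [with N=1]  = 1
H = -4 if J >= 4 else 6  [with J=1]  = 6
L = 2*N + F + H  [with N=1, F=5, H=6]  = 13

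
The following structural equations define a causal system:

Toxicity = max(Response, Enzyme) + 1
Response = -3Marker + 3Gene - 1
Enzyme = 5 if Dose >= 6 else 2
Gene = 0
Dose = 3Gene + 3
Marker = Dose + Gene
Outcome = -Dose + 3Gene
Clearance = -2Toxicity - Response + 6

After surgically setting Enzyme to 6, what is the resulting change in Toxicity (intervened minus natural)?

4

The intervention breaks the incoming arrows to Enzyme: Enzyme = 5 if Dose >= 6 else 2 no longer applies, and Enzyme = 6.
Dose = 3Gene + 3  [with Gene=0]  = 3
Marker = Dose + Gene  [with Dose=3, Gene=0]  = 3
Response = -3Marker + 3Gene - 1  [with Marker=3, Gene=0]  = -10
Toxicity = max(Response, Enzyme) + 1  [with Response=-10, Enzyme=6]  = 7
Without intervention: Dose = 3Gene + 3  [with Gene=0]  = 3; Enzyme = 5 if Dose >= 6 else 2  [with Dose=3]  = 2; Marker = Dose + Gene  [with Dose=3, Gene=0]  = 3; Response = -3Marker + 3Gene - 1  [with Marker=3, Gene=0]  = -10; Toxicity = max(Response, Enzyme) + 1  [with Response=-10, Enzyme=2]  = 3.
Change = 7 − 3 = 4.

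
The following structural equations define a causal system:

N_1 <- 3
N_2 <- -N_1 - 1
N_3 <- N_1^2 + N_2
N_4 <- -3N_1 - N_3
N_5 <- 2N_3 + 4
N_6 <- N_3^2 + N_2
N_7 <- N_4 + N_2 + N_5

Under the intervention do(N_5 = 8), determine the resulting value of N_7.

Under do(N_5=8), the mechanism N_5 <- 2N_3 + 4 is discarded; N_5 is fixed at 8.
N_2 = -N_1 - 1  [with N_1=3]  = -4
N_3 = N_1^2 + N_2  [with N_1=3, N_2=-4]  = 5
N_4 = -3N_1 - N_3  [with N_1=3, N_3=5]  = -14
N_7 = N_4 + N_2 + N_5  [with N_4=-14, N_2=-4, N_5=8]  = -10

-10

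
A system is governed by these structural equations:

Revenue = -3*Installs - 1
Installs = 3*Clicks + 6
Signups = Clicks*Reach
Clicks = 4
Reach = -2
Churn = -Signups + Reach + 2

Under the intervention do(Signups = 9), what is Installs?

Under do(Signups=9), the mechanism Signups = Clicks*Reach is discarded; Signups is fixed at 9.
Since Installs is not a descendant of the intervened variable, it is unaffected.
Installs = 3*Clicks + 6  [with Clicks=4]  = 18

18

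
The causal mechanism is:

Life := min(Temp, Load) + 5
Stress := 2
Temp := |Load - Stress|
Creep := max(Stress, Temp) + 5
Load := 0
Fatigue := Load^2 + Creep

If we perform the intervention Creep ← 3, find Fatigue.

Intervening sets Creep = 3 and removes its equation (Creep := max(Stress, Temp) + 5).
Fatigue = Load^2 + Creep  [with Load=0, Creep=3]  = 3

3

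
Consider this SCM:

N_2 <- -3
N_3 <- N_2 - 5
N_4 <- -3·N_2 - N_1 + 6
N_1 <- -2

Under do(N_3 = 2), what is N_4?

The intervention breaks the incoming arrows to N_3: N_3 <- N_2 - 5 no longer applies, and N_3 = 2.
N_4 is not downstream of the intervention, so its value is determined by the original equations.
N_4 = -3·N_2 - N_1 + 6  [with N_2=-3, N_1=-2]  = 17

17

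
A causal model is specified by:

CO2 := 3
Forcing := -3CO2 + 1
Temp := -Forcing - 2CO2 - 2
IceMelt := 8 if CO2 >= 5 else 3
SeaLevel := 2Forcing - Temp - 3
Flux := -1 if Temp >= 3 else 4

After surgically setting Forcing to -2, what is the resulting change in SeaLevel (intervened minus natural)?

18

do(Forcing=-2) replaces the equation Forcing := -3CO2 + 1 with the constant Forcing = -2.
Temp = -Forcing - 2CO2 - 2  [with Forcing=-2, CO2=3]  = -6
SeaLevel = 2Forcing - Temp - 3  [with Forcing=-2, Temp=-6]  = -1
Without intervention: Forcing = -3CO2 + 1  [with CO2=3]  = -8; Temp = -Forcing - 2CO2 - 2  [with Forcing=-8, CO2=3]  = 0; SeaLevel = 2Forcing - Temp - 3  [with Forcing=-8, Temp=0]  = -19.
Change = -1 − (-19) = 18.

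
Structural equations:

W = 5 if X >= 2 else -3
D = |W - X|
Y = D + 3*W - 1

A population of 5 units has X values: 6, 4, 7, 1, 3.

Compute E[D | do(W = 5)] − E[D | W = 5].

Every unit gets W=5 under the intervention. D values become 1, 1, 2, 4, 2; E[D|do(W=5)] = 2.
Conditioning on W=5 selects the 4 unit(s) with X ∈ {6, 4, 7, 3}. Their D values: 1, 1, 2, 2. Mean = 1.5.
Difference = 2 − 1.5 = 0.5.

0.5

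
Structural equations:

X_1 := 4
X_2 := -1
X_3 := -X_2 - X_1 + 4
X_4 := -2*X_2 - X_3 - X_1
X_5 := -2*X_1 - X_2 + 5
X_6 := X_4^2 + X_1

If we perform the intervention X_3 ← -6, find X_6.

20

The intervention breaks the incoming arrows to X_3: X_3 := -X_2 - X_1 + 4 no longer applies, and X_3 = -6.
X_4 = -2*X_2 - X_3 - X_1  [with X_2=-1, X_3=-6, X_1=4]  = 4
X_6 = X_4^2 + X_1  [with X_4=4, X_1=4]  = 20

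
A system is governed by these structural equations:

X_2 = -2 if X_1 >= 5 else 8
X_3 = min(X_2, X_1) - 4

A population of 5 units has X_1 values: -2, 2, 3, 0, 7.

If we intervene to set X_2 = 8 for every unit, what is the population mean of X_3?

-2

The intervention sets X_2=8 in all 5 units regardless of X_1. Recomputing X_3 per unit gives -6, -2, -1, -4, 3; average -2.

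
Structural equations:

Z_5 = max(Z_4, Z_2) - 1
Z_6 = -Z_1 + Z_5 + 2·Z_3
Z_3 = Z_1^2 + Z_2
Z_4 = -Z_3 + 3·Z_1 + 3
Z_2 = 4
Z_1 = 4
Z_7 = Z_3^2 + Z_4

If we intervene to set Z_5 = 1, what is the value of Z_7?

Under do(Z_5=1), the mechanism Z_5 = max(Z_4, Z_2) - 1 is discarded; Z_5 is fixed at 1.
Since Z_7 is not a descendant of the intervened variable, it is unaffected.
Z_3 = Z_1^2 + Z_2  [with Z_1=4, Z_2=4]  = 20
Z_4 = -Z_3 + 3·Z_1 + 3  [with Z_3=20, Z_1=4]  = -5
Z_7 = Z_3^2 + Z_4  [with Z_3=20, Z_4=-5]  = 395

395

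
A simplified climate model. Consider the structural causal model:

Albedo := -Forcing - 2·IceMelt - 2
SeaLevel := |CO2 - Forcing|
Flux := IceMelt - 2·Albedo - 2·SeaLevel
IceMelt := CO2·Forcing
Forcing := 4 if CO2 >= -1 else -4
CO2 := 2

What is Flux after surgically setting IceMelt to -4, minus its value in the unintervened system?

-60

The intervention breaks the incoming arrows to IceMelt: IceMelt := CO2·Forcing no longer applies, and IceMelt = -4.
Forcing = 4 if CO2 >= -1 else -4  [with CO2=2]  = 4
Albedo = -Forcing - 2·IceMelt - 2  [with Forcing=4, IceMelt=-4]  = 2
SeaLevel = |CO2 - Forcing|  [with CO2=2, Forcing=4]  = 2
Flux = IceMelt - 2·Albedo - 2·SeaLevel  [with IceMelt=-4, Albedo=2, SeaLevel=2]  = -12
Without intervention: Forcing = 4 if CO2 >= -1 else -4  [with CO2=2]  = 4; IceMelt = CO2·Forcing  [with CO2=2, Forcing=4]  = 8; Albedo = -Forcing - 2·IceMelt - 2  [with Forcing=4, IceMelt=8]  = -22; SeaLevel = |CO2 - Forcing|  [with CO2=2, Forcing=4]  = 2; Flux = IceMelt - 2·Albedo - 2·SeaLevel  [with IceMelt=8, Albedo=-22, SeaLevel=2]  = 48.
Change = -12 − 48 = -60.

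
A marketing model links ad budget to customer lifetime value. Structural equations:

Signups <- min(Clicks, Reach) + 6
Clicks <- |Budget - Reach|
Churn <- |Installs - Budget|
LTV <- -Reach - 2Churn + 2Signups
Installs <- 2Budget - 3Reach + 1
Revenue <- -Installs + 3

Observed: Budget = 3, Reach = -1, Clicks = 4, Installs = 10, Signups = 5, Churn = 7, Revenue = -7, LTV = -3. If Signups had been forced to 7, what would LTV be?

1

do(Signups=7) replaces the equation Signups <- min(Clicks, Reach) + 6 with the constant Signups = 7.
Installs = 2Budget - 3Reach + 1  [with Budget=3, Reach=-1]  = 10
Churn = |Installs - Budget|  [with Installs=10, Budget=3]  = 7
LTV = -Reach - 2Churn + 2Signups  [with Reach=-1, Churn=7, Signups=7]  = 1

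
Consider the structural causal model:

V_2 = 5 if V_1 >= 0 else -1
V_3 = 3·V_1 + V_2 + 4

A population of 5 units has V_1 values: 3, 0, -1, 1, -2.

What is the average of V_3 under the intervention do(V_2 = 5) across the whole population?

The intervention sets V_2=5 in all 5 units regardless of V_1. Recomputing V_3 per unit gives 18, 9, 6, 12, 3; average 9.6.

9.6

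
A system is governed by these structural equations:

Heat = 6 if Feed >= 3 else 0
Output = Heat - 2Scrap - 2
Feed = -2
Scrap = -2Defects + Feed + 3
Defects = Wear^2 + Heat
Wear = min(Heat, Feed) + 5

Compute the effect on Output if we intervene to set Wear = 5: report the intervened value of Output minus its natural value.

The intervention breaks the incoming arrows to Wear: Wear = min(Heat, Feed) + 5 no longer applies, and Wear = 5.
Heat = 6 if Feed >= 3 else 0  [with Feed=-2]  = 0
Defects = Wear^2 + Heat  [with Wear=5, Heat=0]  = 25
Scrap = -2Defects + Feed + 3  [with Defects=25, Feed=-2]  = -49
Output = Heat - 2Scrap - 2  [with Heat=0, Scrap=-49]  = 96
Without intervention: Heat = 6 if Feed >= 3 else 0  [with Feed=-2]  = 0; Wear = min(Heat, Feed) + 5  [with Heat=0, Feed=-2]  = 3; Defects = Wear^2 + Heat  [with Wear=3, Heat=0]  = 9; Scrap = -2Defects + Feed + 3  [with Defects=9, Feed=-2]  = -17; Output = Heat - 2Scrap - 2  [with Heat=0, Scrap=-17]  = 32.
Change = 96 − 32 = 64.

64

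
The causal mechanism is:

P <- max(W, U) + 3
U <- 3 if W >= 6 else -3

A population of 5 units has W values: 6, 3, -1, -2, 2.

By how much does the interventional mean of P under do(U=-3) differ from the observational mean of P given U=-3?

1.1

The intervention sets U=-3 in all 5 units regardless of W. Recomputing P per unit gives 9, 6, 2, 1, 5; average 4.6.
Observing U=-3 restricts to units where U's equation naturally yields -3: W ∈ {3, -1, -2, 2}. In that subpopulation P = 6, 2, 1, 5, mean 3.5.
Difference = 4.6 − 3.5 = 1.1.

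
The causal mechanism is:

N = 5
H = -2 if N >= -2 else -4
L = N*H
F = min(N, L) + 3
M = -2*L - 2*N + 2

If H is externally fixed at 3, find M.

-38

do(H=3) replaces the equation H = -2 if N >= -2 else -4 with the constant H = 3.
L = N*H  [with N=5, H=3]  = 15
M = -2*L - 2*N + 2  [with L=15, N=5]  = -38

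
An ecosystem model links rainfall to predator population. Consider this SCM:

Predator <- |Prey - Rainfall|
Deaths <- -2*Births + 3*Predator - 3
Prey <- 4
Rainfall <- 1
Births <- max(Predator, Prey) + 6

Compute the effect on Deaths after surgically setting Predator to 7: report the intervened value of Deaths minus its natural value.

6

do(Predator=7) replaces the equation Predator <- |Prey - Rainfall| with the constant Predator = 7.
Births = max(Predator, Prey) + 6  [with Predator=7, Prey=4]  = 13
Deaths = -2*Births + 3*Predator - 3  [with Births=13, Predator=7]  = -8
Without intervention: Predator = |Prey - Rainfall|  [with Prey=4, Rainfall=1]  = 3; Births = max(Predator, Prey) + 6  [with Predator=3, Prey=4]  = 10; Deaths = -2*Births + 3*Predator - 3  [with Births=10, Predator=3]  = -14.
Change = -8 − (-14) = 6.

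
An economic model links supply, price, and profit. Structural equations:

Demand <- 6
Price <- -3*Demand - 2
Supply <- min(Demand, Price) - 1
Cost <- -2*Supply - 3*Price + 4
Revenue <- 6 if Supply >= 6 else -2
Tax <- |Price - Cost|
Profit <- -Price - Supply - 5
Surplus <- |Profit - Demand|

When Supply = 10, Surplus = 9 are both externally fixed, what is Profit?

Under do(Supply = 10, Surplus = 9), each intervened variable's structural equation is replaced by its fixed value.
Price = -3*Demand - 2  [with Demand=6]  = -20
Profit = -Price - Supply - 5  [with Price=-20, Supply=10]  = 5

5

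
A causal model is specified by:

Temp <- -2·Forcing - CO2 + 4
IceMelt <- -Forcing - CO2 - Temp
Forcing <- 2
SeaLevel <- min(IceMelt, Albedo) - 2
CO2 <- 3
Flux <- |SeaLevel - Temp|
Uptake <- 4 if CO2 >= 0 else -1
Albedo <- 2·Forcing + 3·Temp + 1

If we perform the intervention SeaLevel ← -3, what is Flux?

0

Intervening sets SeaLevel = -3 and removes its equation (SeaLevel <- min(IceMelt, Albedo) - 2).
Temp = -2·Forcing - CO2 + 4  [with Forcing=2, CO2=3]  = -3
Flux = |SeaLevel - Temp|  [with SeaLevel=-3, Temp=-3]  = 0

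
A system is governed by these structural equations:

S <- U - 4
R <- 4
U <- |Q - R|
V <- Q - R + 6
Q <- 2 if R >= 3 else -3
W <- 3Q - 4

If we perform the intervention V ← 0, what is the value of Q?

2

Under do(V=0), the mechanism V <- Q - R + 6 is discarded; V is fixed at 0.
Since Q is not a descendant of the intervened variable, it is unaffected.
Q = 2 if R >= 3 else -3  [with R=4]  = 2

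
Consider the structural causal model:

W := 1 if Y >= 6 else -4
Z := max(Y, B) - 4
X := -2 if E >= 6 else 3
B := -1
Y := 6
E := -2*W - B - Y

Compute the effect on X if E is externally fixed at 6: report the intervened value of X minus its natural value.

-5

The intervention breaks the incoming arrows to E: E := -2*W - B - Y no longer applies, and E = 6.
X = -2 if E >= 6 else 3  [with E=6]  = -2
Without intervention: W = 1 if Y >= 6 else -4  [with Y=6]  = 1; E = -2*W - B - Y  [with W=1, B=-1, Y=6]  = -7; X = -2 if E >= 6 else 3  [with E=-7]  = 3.
Change = -2 − 3 = -5.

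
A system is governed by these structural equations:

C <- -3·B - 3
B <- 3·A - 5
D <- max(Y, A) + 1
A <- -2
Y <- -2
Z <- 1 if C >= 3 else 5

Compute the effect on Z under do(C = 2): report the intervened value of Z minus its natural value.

The intervention breaks the incoming arrows to C: C <- -3·B - 3 no longer applies, and C = 2.
Z = 1 if C >= 3 else 5  [with C=2]  = 5
Without intervention: B = 3·A - 5  [with A=-2]  = -11; C = -3·B - 3  [with B=-11]  = 30; Z = 1 if C >= 3 else 5  [with C=30]  = 1.
Change = 5 − 1 = 4.

4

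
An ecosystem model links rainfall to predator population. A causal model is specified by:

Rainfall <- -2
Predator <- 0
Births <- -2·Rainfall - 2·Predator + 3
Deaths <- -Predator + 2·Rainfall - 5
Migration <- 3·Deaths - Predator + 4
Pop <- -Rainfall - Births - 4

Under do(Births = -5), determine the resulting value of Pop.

3

The intervention breaks the incoming arrows to Births: Births <- -2·Rainfall - 2·Predator + 3 no longer applies, and Births = -5.
Pop = -Rainfall - Births - 4  [with Rainfall=-2, Births=-5]  = 3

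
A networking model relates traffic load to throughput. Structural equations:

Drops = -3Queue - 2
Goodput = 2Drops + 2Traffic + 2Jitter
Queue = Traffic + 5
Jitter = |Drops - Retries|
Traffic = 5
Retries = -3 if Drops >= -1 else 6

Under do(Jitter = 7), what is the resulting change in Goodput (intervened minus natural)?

The intervention breaks the incoming arrows to Jitter: Jitter = |Drops - Retries| no longer applies, and Jitter = 7.
Queue = Traffic + 5  [with Traffic=5]  = 10
Drops = -3Queue - 2  [with Queue=10]  = -32
Goodput = 2Drops + 2Traffic + 2Jitter  [with Drops=-32, Traffic=5, Jitter=7]  = -40
Without intervention: Queue = Traffic + 5  [with Traffic=5]  = 10; Drops = -3Queue - 2  [with Queue=10]  = -32; Retries = -3 if Drops >= -1 else 6  [with Drops=-32]  = 6; Jitter = |Drops - Retries|  [with Drops=-32, Retries=6]  = 38; Goodput = 2Drops + 2Traffic + 2Jitter  [with Drops=-32, Traffic=5, Jitter=38]  = 22.
Change = -40 − 22 = -62.

-62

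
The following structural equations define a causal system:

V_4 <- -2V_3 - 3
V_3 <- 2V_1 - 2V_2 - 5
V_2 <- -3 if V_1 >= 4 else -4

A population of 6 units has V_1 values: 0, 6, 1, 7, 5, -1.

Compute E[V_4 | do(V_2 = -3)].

-17

do(V_2=-3) breaks V_2's dependence on V_1. With V_2=-3 fixed, V_4 across the units is -5, -29, -9, -33, -25, -1, mean -17.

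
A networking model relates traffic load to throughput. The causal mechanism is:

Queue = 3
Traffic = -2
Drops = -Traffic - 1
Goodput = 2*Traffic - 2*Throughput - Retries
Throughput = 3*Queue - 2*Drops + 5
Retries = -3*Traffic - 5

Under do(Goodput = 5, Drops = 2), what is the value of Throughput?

Under do(Goodput = 5, Drops = 2), each intervened variable's structural equation is replaced by its fixed value.
Throughput = 3*Queue - 2*Drops + 5  [with Queue=3, Drops=2]  = 10

10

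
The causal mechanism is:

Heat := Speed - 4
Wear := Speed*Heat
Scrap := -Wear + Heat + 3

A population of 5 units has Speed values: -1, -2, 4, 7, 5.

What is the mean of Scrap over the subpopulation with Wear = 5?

-4

Conditioning on Wear=5 selects the 2 unit(s) with Speed ∈ {-1, 5}. Their Scrap values: -7, -1. Mean = -4.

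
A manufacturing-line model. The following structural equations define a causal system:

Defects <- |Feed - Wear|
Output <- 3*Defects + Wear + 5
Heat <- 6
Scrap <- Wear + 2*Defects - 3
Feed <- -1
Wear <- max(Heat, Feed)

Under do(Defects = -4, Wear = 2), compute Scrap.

The joint intervention fixes Defects = -4, Wear = 2, removing each variable's own equation.
Scrap = Wear + 2*Defects - 3  [with Wear=2, Defects=-4]  = -9

-9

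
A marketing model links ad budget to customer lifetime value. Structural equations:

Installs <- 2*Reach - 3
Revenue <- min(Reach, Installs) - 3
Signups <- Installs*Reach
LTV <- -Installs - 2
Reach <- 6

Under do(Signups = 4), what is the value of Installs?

9

Under do(Signups=4), the mechanism Signups <- Installs*Reach is discarded; Signups is fixed at 4.
Since Installs is not a descendant of the intervened variable, it is unaffected.
Installs = 2*Reach - 3  [with Reach=6]  = 9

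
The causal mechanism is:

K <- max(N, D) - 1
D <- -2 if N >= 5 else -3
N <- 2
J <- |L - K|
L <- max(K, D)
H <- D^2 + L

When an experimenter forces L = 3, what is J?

Intervening sets L = 3 and removes its equation (L <- max(K, D)).
D = -2 if N >= 5 else -3  [with N=2]  = -3
K = max(N, D) - 1  [with N=2, D=-3]  = 1
J = |L - K|  [with L=3, K=1]  = 2

2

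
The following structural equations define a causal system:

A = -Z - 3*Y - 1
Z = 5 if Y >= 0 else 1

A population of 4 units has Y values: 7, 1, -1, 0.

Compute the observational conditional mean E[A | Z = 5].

-14

Observing Z=5 restricts to units where Z's equation naturally yields 5: Y ∈ {7, 1, 0}. In that subpopulation A = -27, -9, -6, mean -14.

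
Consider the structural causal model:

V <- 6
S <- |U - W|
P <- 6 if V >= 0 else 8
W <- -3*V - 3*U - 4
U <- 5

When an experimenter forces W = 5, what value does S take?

The intervention breaks the incoming arrows to W: W <- -3*V - 3*U - 4 no longer applies, and W = 5.
S = |U - W|  [with U=5, W=5]  = 0

0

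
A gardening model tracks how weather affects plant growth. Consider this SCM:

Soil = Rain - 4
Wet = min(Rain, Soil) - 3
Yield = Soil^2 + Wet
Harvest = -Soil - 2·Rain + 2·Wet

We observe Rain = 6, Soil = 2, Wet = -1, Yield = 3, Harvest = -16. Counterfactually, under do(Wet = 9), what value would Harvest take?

do(Wet=9) replaces the equation Wet = min(Rain, Soil) - 3 with the constant Wet = 9.
Soil = Rain - 4  [with Rain=6]  = 2
Harvest = -Soil - 2·Rain + 2·Wet  [with Soil=2, Rain=6, Wet=9]  = 4

4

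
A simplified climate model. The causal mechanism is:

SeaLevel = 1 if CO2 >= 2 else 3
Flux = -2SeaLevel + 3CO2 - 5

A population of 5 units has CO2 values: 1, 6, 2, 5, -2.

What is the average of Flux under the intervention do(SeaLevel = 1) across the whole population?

0.2

Every unit gets SeaLevel=1 under the intervention. Flux values become -4, 11, -1, 8, -13; E[Flux|do(SeaLevel=1)] = 0.2.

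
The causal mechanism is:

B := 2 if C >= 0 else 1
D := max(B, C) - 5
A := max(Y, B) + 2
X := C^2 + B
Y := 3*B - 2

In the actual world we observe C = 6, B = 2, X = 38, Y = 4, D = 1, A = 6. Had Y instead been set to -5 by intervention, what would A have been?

Under do(Y=-5), the mechanism Y := 3*B - 2 is discarded; Y is fixed at -5.
B = 2 if C >= 0 else 1  [with C=6]  = 2
A = max(Y, B) + 2  [with Y=-5, B=2]  = 4

4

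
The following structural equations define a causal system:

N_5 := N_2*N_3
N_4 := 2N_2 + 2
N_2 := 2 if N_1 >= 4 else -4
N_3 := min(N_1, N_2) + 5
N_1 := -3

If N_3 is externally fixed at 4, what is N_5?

do(N_3=4) replaces the equation N_3 := min(N_1, N_2) + 5 with the constant N_3 = 4.
N_2 = 2 if N_1 >= 4 else -4  [with N_1=-3]  = -4
N_5 = N_2*N_3  [with N_2=-4, N_3=4]  = -16

-16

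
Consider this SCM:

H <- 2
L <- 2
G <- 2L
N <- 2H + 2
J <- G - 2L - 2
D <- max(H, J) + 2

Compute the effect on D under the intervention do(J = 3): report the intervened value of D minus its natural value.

1

The intervention breaks the incoming arrows to J: J <- G - 2L - 2 no longer applies, and J = 3.
D = max(H, J) + 2  [with H=2, J=3]  = 5
Without intervention: G = 2L  [with L=2]  = 4; J = G - 2L - 2  [with G=4, L=2]  = -2; D = max(H, J) + 2  [with H=2, J=-2]  = 4.
Change = 5 − 4 = 1.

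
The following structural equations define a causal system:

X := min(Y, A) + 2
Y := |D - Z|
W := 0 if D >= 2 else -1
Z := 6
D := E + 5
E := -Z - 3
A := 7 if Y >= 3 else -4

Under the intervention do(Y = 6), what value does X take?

8

The intervention breaks the incoming arrows to Y: Y := |D - Z| no longer applies, and Y = 6.
A = 7 if Y >= 3 else -4  [with Y=6]  = 7
X = min(Y, A) + 2  [with Y=6, A=7]  = 8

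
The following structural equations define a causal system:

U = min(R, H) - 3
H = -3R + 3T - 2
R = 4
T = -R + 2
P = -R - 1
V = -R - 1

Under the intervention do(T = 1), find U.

Under do(T=1), the mechanism T = -R + 2 is discarded; T is fixed at 1.
H = -3R + 3T - 2  [with R=4, T=1]  = -11
U = min(R, H) - 3  [with R=4, H=-11]  = -14

-14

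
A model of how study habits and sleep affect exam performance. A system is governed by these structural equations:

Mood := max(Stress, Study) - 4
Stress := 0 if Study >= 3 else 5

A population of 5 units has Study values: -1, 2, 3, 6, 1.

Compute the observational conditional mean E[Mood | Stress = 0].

0.5

Observing Stress=0 restricts to units where Stress's equation naturally yields 0: Study ∈ {3, 6}. In that subpopulation Mood = -1, 2, mean 0.5.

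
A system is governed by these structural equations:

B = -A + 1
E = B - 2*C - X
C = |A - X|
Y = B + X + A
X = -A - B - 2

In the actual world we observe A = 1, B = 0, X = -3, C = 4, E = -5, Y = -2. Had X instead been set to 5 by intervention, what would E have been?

-13

do(X=5) replaces the equation X = -A - B - 2 with the constant X = 5.
B = -A + 1  [with A=1]  = 0
C = |A - X|  [with A=1, X=5]  = 4
E = B - 2*C - X  [with B=0, C=4, X=5]  = -13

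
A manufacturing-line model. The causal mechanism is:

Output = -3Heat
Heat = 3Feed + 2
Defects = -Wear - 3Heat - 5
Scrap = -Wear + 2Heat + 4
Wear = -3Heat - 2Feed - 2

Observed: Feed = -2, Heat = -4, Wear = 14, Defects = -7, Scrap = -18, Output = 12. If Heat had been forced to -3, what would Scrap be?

-13

do(Heat=-3) replaces the equation Heat = 3Feed + 2 with the constant Heat = -3.
Wear = -3Heat - 2Feed - 2  [with Heat=-3, Feed=-2]  = 11
Scrap = -Wear + 2Heat + 4  [with Wear=11, Heat=-3]  = -13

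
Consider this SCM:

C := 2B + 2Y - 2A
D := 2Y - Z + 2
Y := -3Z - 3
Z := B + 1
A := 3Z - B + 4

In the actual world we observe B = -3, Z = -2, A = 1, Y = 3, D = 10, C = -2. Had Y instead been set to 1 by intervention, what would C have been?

Under do(Y=1), the mechanism Y := -3Z - 3 is discarded; Y is fixed at 1.
Z = B + 1  [with B=-3]  = -2
A = 3Z - B + 4  [with Z=-2, B=-3]  = 1
C = 2B + 2Y - 2A  [with B=-3, Y=1, A=1]  = -6

-6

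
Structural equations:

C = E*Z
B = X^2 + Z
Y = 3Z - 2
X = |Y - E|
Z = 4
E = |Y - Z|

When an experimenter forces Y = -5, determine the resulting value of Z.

Under do(Y=-5), the mechanism Y = 3Z - 2 is discarded; Y is fixed at -5.
Z is not downstream of the intervention, so its value is determined by the original equations.

4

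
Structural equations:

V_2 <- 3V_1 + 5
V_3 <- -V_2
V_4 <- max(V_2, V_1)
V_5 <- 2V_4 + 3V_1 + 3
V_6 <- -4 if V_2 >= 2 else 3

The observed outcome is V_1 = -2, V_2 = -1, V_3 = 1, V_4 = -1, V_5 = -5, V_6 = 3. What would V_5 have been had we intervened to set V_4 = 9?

15

Intervening sets V_4 = 9 and removes its equation (V_4 <- max(V_2, V_1)).
V_5 = 2V_4 + 3V_1 + 3  [with V_4=9, V_1=-2]  = 15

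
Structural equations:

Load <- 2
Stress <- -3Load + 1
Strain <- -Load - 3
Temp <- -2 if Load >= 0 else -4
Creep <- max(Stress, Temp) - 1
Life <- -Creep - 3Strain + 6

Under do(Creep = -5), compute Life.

The intervention breaks the incoming arrows to Creep: Creep <- max(Stress, Temp) - 1 no longer applies, and Creep = -5.
Strain = -Load - 3  [with Load=2]  = -5
Life = -Creep - 3Strain + 6  [with Creep=-5, Strain=-5]  = 26

26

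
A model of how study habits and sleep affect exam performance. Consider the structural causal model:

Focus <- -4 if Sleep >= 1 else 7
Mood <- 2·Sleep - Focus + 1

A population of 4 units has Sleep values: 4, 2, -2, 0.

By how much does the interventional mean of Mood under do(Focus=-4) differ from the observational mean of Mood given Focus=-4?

-4

Every unit gets Focus=-4 under the intervention. Mood values become 13, 9, 1, 5; E[Mood|do(Focus=-4)] = 7.
Conditioning on Focus=-4 selects the 2 unit(s) with Sleep ∈ {4, 2}. Their Mood values: 13, 9. Mean = 11.
Difference = 7 − 11 = -4.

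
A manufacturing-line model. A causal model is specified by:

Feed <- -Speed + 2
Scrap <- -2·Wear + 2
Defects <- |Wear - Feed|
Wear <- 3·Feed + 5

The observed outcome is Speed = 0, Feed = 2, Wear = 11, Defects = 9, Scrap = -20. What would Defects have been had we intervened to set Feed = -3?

1

Under do(Feed=-3), the mechanism Feed <- -Speed + 2 is discarded; Feed is fixed at -3.
Wear = 3·Feed + 5  [with Feed=-3]  = -4
Defects = |Wear - Feed|  [with Wear=-4, Feed=-3]  = 1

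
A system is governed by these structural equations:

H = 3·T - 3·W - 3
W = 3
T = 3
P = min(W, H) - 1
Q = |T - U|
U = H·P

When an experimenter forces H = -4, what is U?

do(H=-4) replaces the equation H = 3·T - 3·W - 3 with the constant H = -4.
P = min(W, H) - 1  [with W=3, H=-4]  = -5
U = H·P  [with H=-4, P=-5]  = 20

20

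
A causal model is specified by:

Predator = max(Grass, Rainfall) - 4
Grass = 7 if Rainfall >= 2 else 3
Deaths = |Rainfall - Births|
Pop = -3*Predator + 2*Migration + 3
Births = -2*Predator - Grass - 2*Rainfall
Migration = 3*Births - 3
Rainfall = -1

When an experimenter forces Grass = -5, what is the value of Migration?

48

Under do(Grass=-5), the mechanism Grass = 7 if Rainfall >= 2 else 3 is discarded; Grass is fixed at -5.
Predator = max(Grass, Rainfall) - 4  [with Grass=-5, Rainfall=-1]  = -5
Births = -2*Predator - Grass - 2*Rainfall  [with Predator=-5, Grass=-5, Rainfall=-1]  = 17
Migration = 3*Births - 3  [with Births=17]  = 48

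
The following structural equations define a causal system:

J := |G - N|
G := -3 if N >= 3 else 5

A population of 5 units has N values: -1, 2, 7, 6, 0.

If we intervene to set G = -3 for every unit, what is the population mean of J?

5.8

Every unit gets G=-3 under the intervention. J values become 2, 5, 10, 9, 3; E[J|do(G=-3)] = 5.8.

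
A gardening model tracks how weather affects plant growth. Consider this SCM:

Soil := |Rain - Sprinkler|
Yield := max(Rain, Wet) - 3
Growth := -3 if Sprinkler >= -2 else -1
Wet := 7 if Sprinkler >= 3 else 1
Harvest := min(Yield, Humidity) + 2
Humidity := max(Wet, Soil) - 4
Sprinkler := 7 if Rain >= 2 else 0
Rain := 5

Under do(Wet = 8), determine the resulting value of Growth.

Intervening sets Wet = 8 and removes its equation (Wet := 7 if Sprinkler >= 3 else 1).
No directed path runs from Wet to Growth, so Growth keeps its natural value.
Sprinkler = 7 if Rain >= 2 else 0  [with Rain=5]  = 7
Growth = -3 if Sprinkler >= -2 else -1  [with Sprinkler=7]  = -3

-3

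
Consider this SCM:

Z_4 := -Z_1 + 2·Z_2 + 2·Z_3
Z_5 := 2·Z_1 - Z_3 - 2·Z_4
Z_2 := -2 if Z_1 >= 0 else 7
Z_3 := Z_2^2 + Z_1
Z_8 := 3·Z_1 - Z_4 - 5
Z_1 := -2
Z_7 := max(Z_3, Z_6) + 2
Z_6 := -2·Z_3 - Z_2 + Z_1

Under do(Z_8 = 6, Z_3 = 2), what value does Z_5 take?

-46

The joint intervention fixes Z_8 = 6, Z_3 = 2, removing each variable's own equation.
Z_2 = -2 if Z_1 >= 0 else 7  [with Z_1=-2]  = 7
Z_4 = -Z_1 + 2·Z_2 + 2·Z_3  [with Z_1=-2, Z_2=7, Z_3=2]  = 20
Z_5 = 2·Z_1 - Z_3 - 2·Z_4  [with Z_1=-2, Z_3=2, Z_4=20]  = -46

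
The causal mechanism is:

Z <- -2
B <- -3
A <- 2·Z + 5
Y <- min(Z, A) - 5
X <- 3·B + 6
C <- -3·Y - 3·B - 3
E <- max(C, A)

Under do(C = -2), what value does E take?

1

Intervening sets C = -2 and removes its equation (C <- -3·Y - 3·B - 3).
A = 2·Z + 5  [with Z=-2]  = 1
E = max(C, A)  [with C=-2, A=1]  = 1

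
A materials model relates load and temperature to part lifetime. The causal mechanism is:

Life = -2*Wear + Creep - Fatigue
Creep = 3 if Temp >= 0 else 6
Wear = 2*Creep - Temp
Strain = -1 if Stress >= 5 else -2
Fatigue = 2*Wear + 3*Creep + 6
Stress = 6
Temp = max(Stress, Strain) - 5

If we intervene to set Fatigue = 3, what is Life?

-10

Intervening sets Fatigue = 3 and removes its equation (Fatigue = 2*Wear + 3*Creep + 6).
Strain = -1 if Stress >= 5 else -2  [with Stress=6]  = -1
Temp = max(Stress, Strain) - 5  [with Stress=6, Strain=-1]  = 1
Creep = 3 if Temp >= 0 else 6  [with Temp=1]  = 3
Wear = 2*Creep - Temp  [with Creep=3, Temp=1]  = 5
Life = -2*Wear + Creep - Fatigue  [with Wear=5, Creep=3, Fatigue=3]  = -10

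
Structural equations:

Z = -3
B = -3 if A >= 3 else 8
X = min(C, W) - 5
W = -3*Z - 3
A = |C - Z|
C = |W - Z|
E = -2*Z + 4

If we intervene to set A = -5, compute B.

The intervention breaks the incoming arrows to A: A = |C - Z| no longer applies, and A = -5.
B = -3 if A >= 3 else 8  [with A=-5]  = 8

8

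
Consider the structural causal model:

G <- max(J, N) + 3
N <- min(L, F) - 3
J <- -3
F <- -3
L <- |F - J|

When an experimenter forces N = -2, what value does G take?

1

Intervening sets N = -2 and removes its equation (N <- min(L, F) - 3).
G = max(J, N) + 3  [with J=-3, N=-2]  = 1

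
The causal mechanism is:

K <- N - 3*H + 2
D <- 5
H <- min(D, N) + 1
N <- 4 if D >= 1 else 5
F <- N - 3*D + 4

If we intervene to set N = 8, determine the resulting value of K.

-8

do(N=8) replaces the equation N <- 4 if D >= 1 else 5 with the constant N = 8.
H = min(D, N) + 1  [with D=5, N=8]  = 6
K = N - 3*H + 2  [with N=8, H=6]  = -8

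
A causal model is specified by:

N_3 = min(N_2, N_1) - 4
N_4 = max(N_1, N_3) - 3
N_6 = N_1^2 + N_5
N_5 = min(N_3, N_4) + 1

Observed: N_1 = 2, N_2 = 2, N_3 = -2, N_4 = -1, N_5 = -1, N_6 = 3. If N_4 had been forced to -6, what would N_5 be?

Intervening sets N_4 = -6 and removes its equation (N_4 = max(N_1, N_3) - 3).
N_3 = min(N_2, N_1) - 4  [with N_2=2, N_1=2]  = -2
N_5 = min(N_3, N_4) + 1  [with N_3=-2, N_4=-6]  = -5

-5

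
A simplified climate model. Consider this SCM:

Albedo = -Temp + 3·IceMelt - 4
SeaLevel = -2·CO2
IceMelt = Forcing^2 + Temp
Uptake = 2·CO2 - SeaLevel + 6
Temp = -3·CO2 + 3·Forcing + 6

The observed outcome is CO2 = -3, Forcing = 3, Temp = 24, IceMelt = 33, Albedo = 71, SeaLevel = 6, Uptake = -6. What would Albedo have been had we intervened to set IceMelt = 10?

Intervening sets IceMelt = 10 and removes its equation (IceMelt = Forcing^2 + Temp).
Temp = -3·CO2 + 3·Forcing + 6  [with CO2=-3, Forcing=3]  = 24
Albedo = -Temp + 3·IceMelt - 4  [with Temp=24, IceMelt=10]  = 2

2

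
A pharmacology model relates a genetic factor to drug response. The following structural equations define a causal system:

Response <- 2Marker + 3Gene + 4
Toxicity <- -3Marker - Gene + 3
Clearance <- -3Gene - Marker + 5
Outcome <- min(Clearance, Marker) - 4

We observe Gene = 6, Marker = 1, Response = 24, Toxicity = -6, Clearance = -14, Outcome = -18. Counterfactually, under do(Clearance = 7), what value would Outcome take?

The intervention breaks the incoming arrows to Clearance: Clearance <- -3Gene - Marker + 5 no longer applies, and Clearance = 7.
Outcome = min(Clearance, Marker) - 4  [with Clearance=7, Marker=1]  = -3

-3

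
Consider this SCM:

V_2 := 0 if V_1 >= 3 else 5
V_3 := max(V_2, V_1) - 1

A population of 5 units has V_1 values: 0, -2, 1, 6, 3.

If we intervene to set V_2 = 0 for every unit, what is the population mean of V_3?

1

The intervention sets V_2=0 in all 5 units regardless of V_1. Recomputing V_3 per unit gives -1, -1, 0, 5, 2; average 1.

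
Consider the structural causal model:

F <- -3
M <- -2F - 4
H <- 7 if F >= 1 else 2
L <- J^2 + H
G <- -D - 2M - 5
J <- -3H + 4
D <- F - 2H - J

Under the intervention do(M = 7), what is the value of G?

-14

The intervention breaks the incoming arrows to M: M <- -2F - 4 no longer applies, and M = 7.
H = 7 if F >= 1 else 2  [with F=-3]  = 2
J = -3H + 4  [with H=2]  = -2
D = F - 2H - J  [with F=-3, H=2, J=-2]  = -5
G = -D - 2M - 5  [with D=-5, M=7]  = -14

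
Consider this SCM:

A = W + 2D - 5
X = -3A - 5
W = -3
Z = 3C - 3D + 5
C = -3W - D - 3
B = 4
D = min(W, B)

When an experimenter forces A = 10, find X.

-35

The intervention breaks the incoming arrows to A: A = W + 2D - 5 no longer applies, and A = 10.
X = -3A - 5  [with A=10]  = -35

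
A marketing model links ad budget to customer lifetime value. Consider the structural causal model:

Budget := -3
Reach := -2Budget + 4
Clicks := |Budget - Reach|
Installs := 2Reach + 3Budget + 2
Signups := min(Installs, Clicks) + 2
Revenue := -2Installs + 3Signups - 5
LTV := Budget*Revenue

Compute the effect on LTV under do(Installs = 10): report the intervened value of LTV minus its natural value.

The intervention breaks the incoming arrows to Installs: Installs := 2Reach + 3Budget + 2 no longer applies, and Installs = 10.
Reach = -2Budget + 4  [with Budget=-3]  = 10
Clicks = |Budget - Reach|  [with Budget=-3, Reach=10]  = 13
Signups = min(Installs, Clicks) + 2  [with Installs=10, Clicks=13]  = 12
Revenue = -2Installs + 3Signups - 5  [with Installs=10, Signups=12]  = 11
LTV = Budget*Revenue  [with Budget=-3, Revenue=11]  = -33
Without intervention: Reach = -2Budget + 4  [with Budget=-3]  = 10; Clicks = |Budget - Reach|  [with Budget=-3, Reach=10]  = 13; Installs = 2Reach + 3Budget + 2  [with Reach=10, Budget=-3]  = 13; Signups = min(Installs, Clicks) + 2  [with Installs=13, Clicks=13]  = 15; Revenue = -2Installs + 3Signups - 5  [with Installs=13, Signups=15]  = 14; LTV = Budget*Revenue  [with Budget=-3, Revenue=14]  = -42.
Change = -33 − (-42) = 9.

9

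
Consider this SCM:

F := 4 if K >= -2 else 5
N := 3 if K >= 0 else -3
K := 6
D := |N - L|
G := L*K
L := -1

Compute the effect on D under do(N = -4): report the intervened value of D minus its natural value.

Intervening sets N = -4 and removes its equation (N := 3 if K >= 0 else -3).
D = |N - L|  [with N=-4, L=-1]  = 3
Without intervention: N = 3 if K >= 0 else -3  [with K=6]  = 3; D = |N - L|  [with N=3, L=-1]  = 4.
Change = 3 − 4 = -1.

-1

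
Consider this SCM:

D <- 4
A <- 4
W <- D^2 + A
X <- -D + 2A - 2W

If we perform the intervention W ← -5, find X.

The intervention breaks the incoming arrows to W: W <- D^2 + A no longer applies, and W = -5.
X = -D + 2A - 2W  [with D=4, A=4, W=-5]  = 14

14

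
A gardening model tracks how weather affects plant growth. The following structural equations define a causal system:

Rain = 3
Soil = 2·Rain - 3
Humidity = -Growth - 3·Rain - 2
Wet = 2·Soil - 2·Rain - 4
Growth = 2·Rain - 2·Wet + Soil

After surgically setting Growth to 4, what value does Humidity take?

-15

Intervening sets Growth = 4 and removes its equation (Growth = 2·Rain - 2·Wet + Soil).
Humidity = -Growth - 3·Rain - 2  [with Growth=4, Rain=3]  = -15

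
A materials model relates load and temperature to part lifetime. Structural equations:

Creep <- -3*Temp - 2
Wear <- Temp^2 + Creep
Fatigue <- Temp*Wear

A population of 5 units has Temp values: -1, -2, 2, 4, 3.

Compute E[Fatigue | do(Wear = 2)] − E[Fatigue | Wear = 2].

-0.6

Every unit gets Wear=2 under the intervention. Fatigue values become -2, -4, 4, 8, 6; E[Fatigue|do(Wear=2)] = 2.4.
Observing Wear=2 restricts to units where Wear's equation naturally yields 2: Temp ∈ {-1, 4}. In that subpopulation Fatigue = -2, 8, mean 3.
Difference = 2.4 − 3 = -0.6.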